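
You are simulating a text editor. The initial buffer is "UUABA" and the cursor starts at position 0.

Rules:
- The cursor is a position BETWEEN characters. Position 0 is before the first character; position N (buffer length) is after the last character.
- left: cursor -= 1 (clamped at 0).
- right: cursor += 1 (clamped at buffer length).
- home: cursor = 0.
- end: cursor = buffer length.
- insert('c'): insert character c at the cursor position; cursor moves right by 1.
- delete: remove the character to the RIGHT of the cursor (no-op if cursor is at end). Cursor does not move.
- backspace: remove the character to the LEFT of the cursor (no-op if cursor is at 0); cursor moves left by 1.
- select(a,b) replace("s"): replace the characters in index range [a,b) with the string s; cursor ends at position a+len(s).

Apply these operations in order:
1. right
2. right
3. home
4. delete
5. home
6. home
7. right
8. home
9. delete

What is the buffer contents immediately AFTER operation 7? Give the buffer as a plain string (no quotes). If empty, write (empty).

After op 1 (right): buf='UUABA' cursor=1
After op 2 (right): buf='UUABA' cursor=2
After op 3 (home): buf='UUABA' cursor=0
After op 4 (delete): buf='UABA' cursor=0
After op 5 (home): buf='UABA' cursor=0
After op 6 (home): buf='UABA' cursor=0
After op 7 (right): buf='UABA' cursor=1

Answer: UABA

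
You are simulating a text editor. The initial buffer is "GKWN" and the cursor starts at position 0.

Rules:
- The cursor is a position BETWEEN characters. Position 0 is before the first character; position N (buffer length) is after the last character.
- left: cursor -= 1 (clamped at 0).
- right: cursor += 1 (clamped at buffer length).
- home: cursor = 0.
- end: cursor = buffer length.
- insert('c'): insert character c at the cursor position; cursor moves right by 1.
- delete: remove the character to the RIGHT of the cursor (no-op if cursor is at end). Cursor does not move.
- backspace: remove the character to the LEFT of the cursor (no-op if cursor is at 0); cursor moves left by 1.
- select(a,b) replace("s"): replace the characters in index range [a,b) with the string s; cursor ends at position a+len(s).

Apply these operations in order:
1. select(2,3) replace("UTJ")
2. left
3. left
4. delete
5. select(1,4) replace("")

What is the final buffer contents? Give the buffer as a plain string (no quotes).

Answer: GN

Derivation:
After op 1 (select(2,3) replace("UTJ")): buf='GKUTJN' cursor=5
After op 2 (left): buf='GKUTJN' cursor=4
After op 3 (left): buf='GKUTJN' cursor=3
After op 4 (delete): buf='GKUJN' cursor=3
After op 5 (select(1,4) replace("")): buf='GN' cursor=1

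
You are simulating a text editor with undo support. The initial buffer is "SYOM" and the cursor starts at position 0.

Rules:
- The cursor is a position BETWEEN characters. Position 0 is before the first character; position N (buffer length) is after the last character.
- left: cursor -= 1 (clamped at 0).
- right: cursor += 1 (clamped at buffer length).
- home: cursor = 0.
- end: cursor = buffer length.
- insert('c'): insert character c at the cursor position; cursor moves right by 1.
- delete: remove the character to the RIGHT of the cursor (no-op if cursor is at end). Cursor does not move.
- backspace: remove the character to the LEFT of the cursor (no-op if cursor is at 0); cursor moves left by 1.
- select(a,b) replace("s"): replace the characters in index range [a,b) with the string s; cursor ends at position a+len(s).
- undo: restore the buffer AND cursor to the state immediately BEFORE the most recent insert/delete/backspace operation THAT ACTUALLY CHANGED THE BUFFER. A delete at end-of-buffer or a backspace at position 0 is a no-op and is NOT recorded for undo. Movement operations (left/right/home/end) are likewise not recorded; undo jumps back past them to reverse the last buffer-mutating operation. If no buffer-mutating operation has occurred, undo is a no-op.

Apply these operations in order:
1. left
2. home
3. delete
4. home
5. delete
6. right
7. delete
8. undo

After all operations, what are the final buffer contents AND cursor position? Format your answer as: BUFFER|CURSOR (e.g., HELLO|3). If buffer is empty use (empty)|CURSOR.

Answer: OM|1

Derivation:
After op 1 (left): buf='SYOM' cursor=0
After op 2 (home): buf='SYOM' cursor=0
After op 3 (delete): buf='YOM' cursor=0
After op 4 (home): buf='YOM' cursor=0
After op 5 (delete): buf='OM' cursor=0
After op 6 (right): buf='OM' cursor=1
After op 7 (delete): buf='O' cursor=1
After op 8 (undo): buf='OM' cursor=1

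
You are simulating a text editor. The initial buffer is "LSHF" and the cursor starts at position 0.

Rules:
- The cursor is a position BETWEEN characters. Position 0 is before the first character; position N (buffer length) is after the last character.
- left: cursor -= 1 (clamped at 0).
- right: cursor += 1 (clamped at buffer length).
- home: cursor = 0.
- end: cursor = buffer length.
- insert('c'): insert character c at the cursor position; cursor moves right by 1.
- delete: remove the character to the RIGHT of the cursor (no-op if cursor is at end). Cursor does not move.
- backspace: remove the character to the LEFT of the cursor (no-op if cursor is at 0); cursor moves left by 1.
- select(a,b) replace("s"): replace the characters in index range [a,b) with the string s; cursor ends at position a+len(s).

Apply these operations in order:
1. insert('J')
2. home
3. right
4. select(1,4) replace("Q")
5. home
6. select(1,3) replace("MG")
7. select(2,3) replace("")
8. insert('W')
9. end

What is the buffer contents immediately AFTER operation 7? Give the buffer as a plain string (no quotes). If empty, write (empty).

After op 1 (insert('J')): buf='JLSHF' cursor=1
After op 2 (home): buf='JLSHF' cursor=0
After op 3 (right): buf='JLSHF' cursor=1
After op 4 (select(1,4) replace("Q")): buf='JQF' cursor=2
After op 5 (home): buf='JQF' cursor=0
After op 6 (select(1,3) replace("MG")): buf='JMG' cursor=3
After op 7 (select(2,3) replace("")): buf='JM' cursor=2

Answer: JM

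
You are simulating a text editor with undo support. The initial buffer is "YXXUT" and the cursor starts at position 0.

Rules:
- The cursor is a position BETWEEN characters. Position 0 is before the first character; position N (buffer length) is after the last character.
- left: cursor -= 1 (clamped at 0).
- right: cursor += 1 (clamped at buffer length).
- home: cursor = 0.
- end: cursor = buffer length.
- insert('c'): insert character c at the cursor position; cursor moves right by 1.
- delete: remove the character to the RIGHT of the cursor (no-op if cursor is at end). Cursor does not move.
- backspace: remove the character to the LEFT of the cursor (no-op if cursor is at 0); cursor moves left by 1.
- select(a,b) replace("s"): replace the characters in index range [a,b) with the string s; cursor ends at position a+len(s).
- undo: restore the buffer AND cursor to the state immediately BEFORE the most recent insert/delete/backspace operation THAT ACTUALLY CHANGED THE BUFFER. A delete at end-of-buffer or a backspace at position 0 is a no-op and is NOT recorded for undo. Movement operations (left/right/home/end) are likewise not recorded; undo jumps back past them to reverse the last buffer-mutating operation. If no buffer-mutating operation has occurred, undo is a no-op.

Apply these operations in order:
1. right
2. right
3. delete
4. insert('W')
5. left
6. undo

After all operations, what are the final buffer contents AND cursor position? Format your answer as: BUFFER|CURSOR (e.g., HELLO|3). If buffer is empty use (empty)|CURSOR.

After op 1 (right): buf='YXXUT' cursor=1
After op 2 (right): buf='YXXUT' cursor=2
After op 3 (delete): buf='YXUT' cursor=2
After op 4 (insert('W')): buf='YXWUT' cursor=3
After op 5 (left): buf='YXWUT' cursor=2
After op 6 (undo): buf='YXUT' cursor=2

Answer: YXUT|2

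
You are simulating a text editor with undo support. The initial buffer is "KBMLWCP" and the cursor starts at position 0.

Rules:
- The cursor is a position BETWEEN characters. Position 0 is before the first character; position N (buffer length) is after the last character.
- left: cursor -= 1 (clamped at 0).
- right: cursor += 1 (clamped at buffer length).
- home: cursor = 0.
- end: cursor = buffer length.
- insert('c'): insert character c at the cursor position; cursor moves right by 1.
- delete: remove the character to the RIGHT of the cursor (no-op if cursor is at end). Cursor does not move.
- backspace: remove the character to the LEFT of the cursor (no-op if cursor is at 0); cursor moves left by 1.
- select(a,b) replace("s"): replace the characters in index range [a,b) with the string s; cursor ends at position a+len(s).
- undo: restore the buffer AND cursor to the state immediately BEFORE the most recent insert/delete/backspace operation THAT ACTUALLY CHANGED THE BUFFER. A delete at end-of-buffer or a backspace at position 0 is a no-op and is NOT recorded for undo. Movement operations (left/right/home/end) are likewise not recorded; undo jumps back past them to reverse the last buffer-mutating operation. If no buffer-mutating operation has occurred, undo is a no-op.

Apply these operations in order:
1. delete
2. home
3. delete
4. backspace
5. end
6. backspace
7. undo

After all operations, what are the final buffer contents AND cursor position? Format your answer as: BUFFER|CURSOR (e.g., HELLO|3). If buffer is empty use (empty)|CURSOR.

After op 1 (delete): buf='BMLWCP' cursor=0
After op 2 (home): buf='BMLWCP' cursor=0
After op 3 (delete): buf='MLWCP' cursor=0
After op 4 (backspace): buf='MLWCP' cursor=0
After op 5 (end): buf='MLWCP' cursor=5
After op 6 (backspace): buf='MLWC' cursor=4
After op 7 (undo): buf='MLWCP' cursor=5

Answer: MLWCP|5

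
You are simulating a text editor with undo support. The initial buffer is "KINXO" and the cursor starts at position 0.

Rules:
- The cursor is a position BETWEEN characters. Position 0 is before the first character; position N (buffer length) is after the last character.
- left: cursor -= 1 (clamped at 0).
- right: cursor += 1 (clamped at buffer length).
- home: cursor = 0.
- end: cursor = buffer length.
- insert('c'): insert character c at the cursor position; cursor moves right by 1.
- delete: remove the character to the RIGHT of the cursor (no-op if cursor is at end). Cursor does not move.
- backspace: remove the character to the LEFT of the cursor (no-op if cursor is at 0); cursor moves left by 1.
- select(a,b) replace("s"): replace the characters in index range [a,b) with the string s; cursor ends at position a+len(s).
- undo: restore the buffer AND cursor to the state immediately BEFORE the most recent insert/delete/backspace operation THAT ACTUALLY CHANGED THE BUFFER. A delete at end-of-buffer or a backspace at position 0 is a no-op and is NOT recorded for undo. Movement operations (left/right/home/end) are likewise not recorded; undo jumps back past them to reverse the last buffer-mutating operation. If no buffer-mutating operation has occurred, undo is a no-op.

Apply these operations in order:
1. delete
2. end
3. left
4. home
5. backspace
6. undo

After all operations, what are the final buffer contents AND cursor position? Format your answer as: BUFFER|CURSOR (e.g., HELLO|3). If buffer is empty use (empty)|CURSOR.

Answer: KINXO|0

Derivation:
After op 1 (delete): buf='INXO' cursor=0
After op 2 (end): buf='INXO' cursor=4
After op 3 (left): buf='INXO' cursor=3
After op 4 (home): buf='INXO' cursor=0
After op 5 (backspace): buf='INXO' cursor=0
After op 6 (undo): buf='KINXO' cursor=0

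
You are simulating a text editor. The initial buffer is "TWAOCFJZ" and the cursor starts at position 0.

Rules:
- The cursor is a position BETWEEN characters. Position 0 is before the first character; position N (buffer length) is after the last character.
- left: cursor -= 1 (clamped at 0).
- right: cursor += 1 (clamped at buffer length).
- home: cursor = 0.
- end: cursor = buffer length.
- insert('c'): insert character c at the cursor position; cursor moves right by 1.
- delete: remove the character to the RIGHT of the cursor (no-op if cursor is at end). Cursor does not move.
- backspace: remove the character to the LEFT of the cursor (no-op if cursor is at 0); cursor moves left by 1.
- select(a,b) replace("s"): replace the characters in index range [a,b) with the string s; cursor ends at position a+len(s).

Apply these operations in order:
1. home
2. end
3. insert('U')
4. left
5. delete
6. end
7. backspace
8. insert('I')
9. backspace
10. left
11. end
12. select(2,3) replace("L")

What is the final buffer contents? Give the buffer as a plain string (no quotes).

After op 1 (home): buf='TWAOCFJZ' cursor=0
After op 2 (end): buf='TWAOCFJZ' cursor=8
After op 3 (insert('U')): buf='TWAOCFJZU' cursor=9
After op 4 (left): buf='TWAOCFJZU' cursor=8
After op 5 (delete): buf='TWAOCFJZ' cursor=8
After op 6 (end): buf='TWAOCFJZ' cursor=8
After op 7 (backspace): buf='TWAOCFJ' cursor=7
After op 8 (insert('I')): buf='TWAOCFJI' cursor=8
After op 9 (backspace): buf='TWAOCFJ' cursor=7
After op 10 (left): buf='TWAOCFJ' cursor=6
After op 11 (end): buf='TWAOCFJ' cursor=7
After op 12 (select(2,3) replace("L")): buf='TWLOCFJ' cursor=3

Answer: TWLOCFJ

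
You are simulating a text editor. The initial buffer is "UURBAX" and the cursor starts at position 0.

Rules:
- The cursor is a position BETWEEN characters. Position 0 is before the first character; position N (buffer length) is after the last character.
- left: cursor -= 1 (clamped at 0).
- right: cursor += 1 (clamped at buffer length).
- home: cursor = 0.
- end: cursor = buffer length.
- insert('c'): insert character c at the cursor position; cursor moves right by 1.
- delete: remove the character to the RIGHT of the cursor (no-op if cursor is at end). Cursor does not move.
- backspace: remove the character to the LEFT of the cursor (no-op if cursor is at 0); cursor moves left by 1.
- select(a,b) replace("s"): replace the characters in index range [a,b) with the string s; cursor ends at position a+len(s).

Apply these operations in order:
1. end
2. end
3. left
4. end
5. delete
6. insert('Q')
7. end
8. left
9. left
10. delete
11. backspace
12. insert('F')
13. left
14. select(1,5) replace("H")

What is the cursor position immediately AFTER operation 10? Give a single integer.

Answer: 5

Derivation:
After op 1 (end): buf='UURBAX' cursor=6
After op 2 (end): buf='UURBAX' cursor=6
After op 3 (left): buf='UURBAX' cursor=5
After op 4 (end): buf='UURBAX' cursor=6
After op 5 (delete): buf='UURBAX' cursor=6
After op 6 (insert('Q')): buf='UURBAXQ' cursor=7
After op 7 (end): buf='UURBAXQ' cursor=7
After op 8 (left): buf='UURBAXQ' cursor=6
After op 9 (left): buf='UURBAXQ' cursor=5
After op 10 (delete): buf='UURBAQ' cursor=5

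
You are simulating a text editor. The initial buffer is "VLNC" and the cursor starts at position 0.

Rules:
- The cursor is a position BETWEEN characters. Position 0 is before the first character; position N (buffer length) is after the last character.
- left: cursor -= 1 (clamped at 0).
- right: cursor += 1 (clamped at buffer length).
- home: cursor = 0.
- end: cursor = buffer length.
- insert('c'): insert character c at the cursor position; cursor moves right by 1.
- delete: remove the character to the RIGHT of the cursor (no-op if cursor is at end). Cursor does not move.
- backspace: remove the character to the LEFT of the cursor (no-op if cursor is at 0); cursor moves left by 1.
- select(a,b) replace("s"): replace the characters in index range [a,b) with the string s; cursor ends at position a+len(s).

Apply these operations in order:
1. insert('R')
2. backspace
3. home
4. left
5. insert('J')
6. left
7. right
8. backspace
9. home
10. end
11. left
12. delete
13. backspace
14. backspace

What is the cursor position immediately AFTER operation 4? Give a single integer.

Answer: 0

Derivation:
After op 1 (insert('R')): buf='RVLNC' cursor=1
After op 2 (backspace): buf='VLNC' cursor=0
After op 3 (home): buf='VLNC' cursor=0
After op 4 (left): buf='VLNC' cursor=0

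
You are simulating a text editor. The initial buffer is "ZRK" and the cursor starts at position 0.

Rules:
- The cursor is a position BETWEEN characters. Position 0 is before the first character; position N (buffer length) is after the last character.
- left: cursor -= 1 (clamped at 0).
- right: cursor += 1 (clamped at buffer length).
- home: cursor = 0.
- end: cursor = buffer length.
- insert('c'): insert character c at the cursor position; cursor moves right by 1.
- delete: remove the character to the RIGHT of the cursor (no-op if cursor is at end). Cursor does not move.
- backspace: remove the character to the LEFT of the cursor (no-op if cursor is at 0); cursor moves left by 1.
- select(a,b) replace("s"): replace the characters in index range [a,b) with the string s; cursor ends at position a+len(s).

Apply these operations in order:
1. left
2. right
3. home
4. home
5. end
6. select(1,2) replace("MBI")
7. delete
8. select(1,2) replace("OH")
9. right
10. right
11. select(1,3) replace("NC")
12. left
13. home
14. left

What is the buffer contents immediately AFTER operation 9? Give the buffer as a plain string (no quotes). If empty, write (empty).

After op 1 (left): buf='ZRK' cursor=0
After op 2 (right): buf='ZRK' cursor=1
After op 3 (home): buf='ZRK' cursor=0
After op 4 (home): buf='ZRK' cursor=0
After op 5 (end): buf='ZRK' cursor=3
After op 6 (select(1,2) replace("MBI")): buf='ZMBIK' cursor=4
After op 7 (delete): buf='ZMBI' cursor=4
After op 8 (select(1,2) replace("OH")): buf='ZOHBI' cursor=3
After op 9 (right): buf='ZOHBI' cursor=4

Answer: ZOHBI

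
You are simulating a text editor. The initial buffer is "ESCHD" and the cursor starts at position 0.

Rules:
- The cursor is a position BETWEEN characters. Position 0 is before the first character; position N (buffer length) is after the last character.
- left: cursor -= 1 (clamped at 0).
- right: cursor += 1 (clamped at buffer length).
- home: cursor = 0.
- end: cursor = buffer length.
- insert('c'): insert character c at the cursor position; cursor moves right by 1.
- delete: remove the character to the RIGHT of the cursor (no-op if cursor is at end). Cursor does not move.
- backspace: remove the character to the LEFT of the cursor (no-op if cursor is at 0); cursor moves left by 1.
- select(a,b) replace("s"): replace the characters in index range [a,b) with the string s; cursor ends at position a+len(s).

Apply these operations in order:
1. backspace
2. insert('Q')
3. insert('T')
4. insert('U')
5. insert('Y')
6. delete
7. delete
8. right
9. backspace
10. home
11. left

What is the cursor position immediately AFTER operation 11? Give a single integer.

After op 1 (backspace): buf='ESCHD' cursor=0
After op 2 (insert('Q')): buf='QESCHD' cursor=1
After op 3 (insert('T')): buf='QTESCHD' cursor=2
After op 4 (insert('U')): buf='QTUESCHD' cursor=3
After op 5 (insert('Y')): buf='QTUYESCHD' cursor=4
After op 6 (delete): buf='QTUYSCHD' cursor=4
After op 7 (delete): buf='QTUYCHD' cursor=4
After op 8 (right): buf='QTUYCHD' cursor=5
After op 9 (backspace): buf='QTUYHD' cursor=4
After op 10 (home): buf='QTUYHD' cursor=0
After op 11 (left): buf='QTUYHD' cursor=0

Answer: 0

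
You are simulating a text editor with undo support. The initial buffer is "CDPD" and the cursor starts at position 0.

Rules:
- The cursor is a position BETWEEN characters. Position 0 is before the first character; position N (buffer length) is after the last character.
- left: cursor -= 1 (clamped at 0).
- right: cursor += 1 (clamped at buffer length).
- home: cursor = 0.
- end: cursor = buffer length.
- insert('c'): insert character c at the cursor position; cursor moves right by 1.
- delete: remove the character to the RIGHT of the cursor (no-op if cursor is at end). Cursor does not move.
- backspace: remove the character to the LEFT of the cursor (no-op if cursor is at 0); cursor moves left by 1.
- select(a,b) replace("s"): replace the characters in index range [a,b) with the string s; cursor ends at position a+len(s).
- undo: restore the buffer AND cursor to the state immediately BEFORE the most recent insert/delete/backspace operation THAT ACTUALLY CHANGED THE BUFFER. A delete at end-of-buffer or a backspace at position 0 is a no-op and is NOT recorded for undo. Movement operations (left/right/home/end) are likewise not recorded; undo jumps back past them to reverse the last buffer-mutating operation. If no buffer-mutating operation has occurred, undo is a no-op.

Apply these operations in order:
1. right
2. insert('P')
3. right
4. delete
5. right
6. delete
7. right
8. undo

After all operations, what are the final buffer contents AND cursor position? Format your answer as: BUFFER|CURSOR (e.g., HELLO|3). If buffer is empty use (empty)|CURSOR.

Answer: CPDPD|3

Derivation:
After op 1 (right): buf='CDPD' cursor=1
After op 2 (insert('P')): buf='CPDPD' cursor=2
After op 3 (right): buf='CPDPD' cursor=3
After op 4 (delete): buf='CPDD' cursor=3
After op 5 (right): buf='CPDD' cursor=4
After op 6 (delete): buf='CPDD' cursor=4
After op 7 (right): buf='CPDD' cursor=4
After op 8 (undo): buf='CPDPD' cursor=3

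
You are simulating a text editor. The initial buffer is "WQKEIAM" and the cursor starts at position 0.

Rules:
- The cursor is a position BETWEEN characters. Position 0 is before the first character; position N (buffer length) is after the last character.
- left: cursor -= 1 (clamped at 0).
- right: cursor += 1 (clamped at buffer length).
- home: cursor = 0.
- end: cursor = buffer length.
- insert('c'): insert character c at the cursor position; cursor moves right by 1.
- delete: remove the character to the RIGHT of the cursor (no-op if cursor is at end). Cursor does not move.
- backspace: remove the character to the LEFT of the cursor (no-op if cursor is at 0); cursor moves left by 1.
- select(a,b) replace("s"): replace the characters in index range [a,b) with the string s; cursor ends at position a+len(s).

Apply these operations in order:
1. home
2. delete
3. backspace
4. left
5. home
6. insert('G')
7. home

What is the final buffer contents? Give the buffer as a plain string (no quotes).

Answer: GQKEIAM

Derivation:
After op 1 (home): buf='WQKEIAM' cursor=0
After op 2 (delete): buf='QKEIAM' cursor=0
After op 3 (backspace): buf='QKEIAM' cursor=0
After op 4 (left): buf='QKEIAM' cursor=0
After op 5 (home): buf='QKEIAM' cursor=0
After op 6 (insert('G')): buf='GQKEIAM' cursor=1
After op 7 (home): buf='GQKEIAM' cursor=0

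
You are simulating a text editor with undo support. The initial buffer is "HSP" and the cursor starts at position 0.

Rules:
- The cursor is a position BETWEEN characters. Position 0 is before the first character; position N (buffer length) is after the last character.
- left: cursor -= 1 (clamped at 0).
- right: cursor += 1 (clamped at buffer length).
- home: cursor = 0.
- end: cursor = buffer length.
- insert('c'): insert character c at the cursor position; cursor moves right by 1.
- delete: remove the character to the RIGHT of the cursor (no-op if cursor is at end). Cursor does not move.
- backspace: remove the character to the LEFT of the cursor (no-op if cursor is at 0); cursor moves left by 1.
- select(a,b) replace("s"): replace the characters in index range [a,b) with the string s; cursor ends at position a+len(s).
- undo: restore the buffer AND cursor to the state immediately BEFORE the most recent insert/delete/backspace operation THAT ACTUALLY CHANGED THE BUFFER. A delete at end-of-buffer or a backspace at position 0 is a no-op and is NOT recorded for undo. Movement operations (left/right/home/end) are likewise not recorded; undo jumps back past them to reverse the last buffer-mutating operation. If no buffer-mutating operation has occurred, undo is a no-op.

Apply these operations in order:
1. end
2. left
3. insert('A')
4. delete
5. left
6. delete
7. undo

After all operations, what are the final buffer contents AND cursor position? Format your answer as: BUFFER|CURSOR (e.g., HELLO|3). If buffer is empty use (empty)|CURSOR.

Answer: HSA|2

Derivation:
After op 1 (end): buf='HSP' cursor=3
After op 2 (left): buf='HSP' cursor=2
After op 3 (insert('A')): buf='HSAP' cursor=3
After op 4 (delete): buf='HSA' cursor=3
After op 5 (left): buf='HSA' cursor=2
After op 6 (delete): buf='HS' cursor=2
After op 7 (undo): buf='HSA' cursor=2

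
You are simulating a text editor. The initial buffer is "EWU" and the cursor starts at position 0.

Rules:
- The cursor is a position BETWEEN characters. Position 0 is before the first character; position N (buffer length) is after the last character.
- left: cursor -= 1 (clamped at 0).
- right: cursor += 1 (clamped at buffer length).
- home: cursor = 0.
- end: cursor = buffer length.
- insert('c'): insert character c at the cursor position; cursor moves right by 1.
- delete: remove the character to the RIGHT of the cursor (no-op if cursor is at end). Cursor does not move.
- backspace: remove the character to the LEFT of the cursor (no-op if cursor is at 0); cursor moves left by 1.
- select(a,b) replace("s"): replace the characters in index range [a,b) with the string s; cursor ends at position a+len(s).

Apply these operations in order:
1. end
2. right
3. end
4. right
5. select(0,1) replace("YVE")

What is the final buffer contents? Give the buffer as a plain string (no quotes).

Answer: YVEWU

Derivation:
After op 1 (end): buf='EWU' cursor=3
After op 2 (right): buf='EWU' cursor=3
After op 3 (end): buf='EWU' cursor=3
After op 4 (right): buf='EWU' cursor=3
After op 5 (select(0,1) replace("YVE")): buf='YVEWU' cursor=3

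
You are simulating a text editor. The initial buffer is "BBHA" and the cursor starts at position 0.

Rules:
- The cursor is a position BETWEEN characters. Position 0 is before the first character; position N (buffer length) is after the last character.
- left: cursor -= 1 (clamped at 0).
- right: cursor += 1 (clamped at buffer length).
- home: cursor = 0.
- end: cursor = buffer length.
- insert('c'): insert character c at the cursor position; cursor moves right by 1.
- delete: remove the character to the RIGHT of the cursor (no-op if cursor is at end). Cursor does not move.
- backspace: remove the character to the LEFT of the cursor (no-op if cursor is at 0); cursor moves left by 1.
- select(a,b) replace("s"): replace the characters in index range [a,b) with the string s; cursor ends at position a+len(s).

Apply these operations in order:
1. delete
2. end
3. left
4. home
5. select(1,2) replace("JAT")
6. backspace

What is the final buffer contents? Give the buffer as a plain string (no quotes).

Answer: BJAA

Derivation:
After op 1 (delete): buf='BHA' cursor=0
After op 2 (end): buf='BHA' cursor=3
After op 3 (left): buf='BHA' cursor=2
After op 4 (home): buf='BHA' cursor=0
After op 5 (select(1,2) replace("JAT")): buf='BJATA' cursor=4
After op 6 (backspace): buf='BJAA' cursor=3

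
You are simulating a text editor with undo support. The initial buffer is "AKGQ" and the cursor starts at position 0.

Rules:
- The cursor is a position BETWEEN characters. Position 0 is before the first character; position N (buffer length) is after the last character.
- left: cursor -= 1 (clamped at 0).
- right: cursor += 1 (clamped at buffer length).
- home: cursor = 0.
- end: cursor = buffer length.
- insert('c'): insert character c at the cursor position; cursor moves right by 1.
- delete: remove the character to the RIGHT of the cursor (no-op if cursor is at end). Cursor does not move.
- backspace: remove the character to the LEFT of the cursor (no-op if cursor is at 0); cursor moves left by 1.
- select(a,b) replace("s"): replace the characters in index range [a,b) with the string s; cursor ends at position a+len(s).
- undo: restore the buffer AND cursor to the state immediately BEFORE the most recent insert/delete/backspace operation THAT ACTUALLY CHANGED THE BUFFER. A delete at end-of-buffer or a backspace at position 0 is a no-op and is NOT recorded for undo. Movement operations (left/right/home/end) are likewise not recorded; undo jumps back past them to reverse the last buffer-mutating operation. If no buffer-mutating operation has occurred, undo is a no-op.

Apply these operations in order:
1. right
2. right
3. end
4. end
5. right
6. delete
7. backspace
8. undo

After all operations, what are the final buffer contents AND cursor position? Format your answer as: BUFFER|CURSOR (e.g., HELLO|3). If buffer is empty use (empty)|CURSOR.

Answer: AKGQ|4

Derivation:
After op 1 (right): buf='AKGQ' cursor=1
After op 2 (right): buf='AKGQ' cursor=2
After op 3 (end): buf='AKGQ' cursor=4
After op 4 (end): buf='AKGQ' cursor=4
After op 5 (right): buf='AKGQ' cursor=4
After op 6 (delete): buf='AKGQ' cursor=4
After op 7 (backspace): buf='AKG' cursor=3
After op 8 (undo): buf='AKGQ' cursor=4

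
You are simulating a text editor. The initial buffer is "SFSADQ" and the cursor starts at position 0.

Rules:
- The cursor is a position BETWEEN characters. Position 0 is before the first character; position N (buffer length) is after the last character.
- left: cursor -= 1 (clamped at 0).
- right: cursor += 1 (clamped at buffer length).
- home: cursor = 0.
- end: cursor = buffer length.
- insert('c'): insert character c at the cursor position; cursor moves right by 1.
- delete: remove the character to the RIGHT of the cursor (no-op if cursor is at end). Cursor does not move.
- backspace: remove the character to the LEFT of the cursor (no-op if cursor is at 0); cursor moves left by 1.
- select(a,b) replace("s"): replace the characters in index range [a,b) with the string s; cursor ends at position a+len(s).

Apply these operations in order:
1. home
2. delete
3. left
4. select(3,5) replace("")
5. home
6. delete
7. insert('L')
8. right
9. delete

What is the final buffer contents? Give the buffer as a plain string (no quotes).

Answer: LS

Derivation:
After op 1 (home): buf='SFSADQ' cursor=0
After op 2 (delete): buf='FSADQ' cursor=0
After op 3 (left): buf='FSADQ' cursor=0
After op 4 (select(3,5) replace("")): buf='FSA' cursor=3
After op 5 (home): buf='FSA' cursor=0
After op 6 (delete): buf='SA' cursor=0
After op 7 (insert('L')): buf='LSA' cursor=1
After op 8 (right): buf='LSA' cursor=2
After op 9 (delete): buf='LS' cursor=2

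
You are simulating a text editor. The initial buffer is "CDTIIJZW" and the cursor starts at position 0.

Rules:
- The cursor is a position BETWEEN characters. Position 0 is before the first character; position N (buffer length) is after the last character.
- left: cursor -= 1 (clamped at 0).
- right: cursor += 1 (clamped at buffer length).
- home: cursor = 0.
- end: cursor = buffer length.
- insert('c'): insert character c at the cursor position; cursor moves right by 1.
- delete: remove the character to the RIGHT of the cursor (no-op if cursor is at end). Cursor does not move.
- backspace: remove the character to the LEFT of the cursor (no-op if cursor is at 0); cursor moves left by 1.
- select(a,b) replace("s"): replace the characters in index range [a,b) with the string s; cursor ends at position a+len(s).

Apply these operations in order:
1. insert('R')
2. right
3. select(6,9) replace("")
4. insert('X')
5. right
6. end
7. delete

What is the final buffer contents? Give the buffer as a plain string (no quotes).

After op 1 (insert('R')): buf='RCDTIIJZW' cursor=1
After op 2 (right): buf='RCDTIIJZW' cursor=2
After op 3 (select(6,9) replace("")): buf='RCDTII' cursor=6
After op 4 (insert('X')): buf='RCDTIIX' cursor=7
After op 5 (right): buf='RCDTIIX' cursor=7
After op 6 (end): buf='RCDTIIX' cursor=7
After op 7 (delete): buf='RCDTIIX' cursor=7

Answer: RCDTIIX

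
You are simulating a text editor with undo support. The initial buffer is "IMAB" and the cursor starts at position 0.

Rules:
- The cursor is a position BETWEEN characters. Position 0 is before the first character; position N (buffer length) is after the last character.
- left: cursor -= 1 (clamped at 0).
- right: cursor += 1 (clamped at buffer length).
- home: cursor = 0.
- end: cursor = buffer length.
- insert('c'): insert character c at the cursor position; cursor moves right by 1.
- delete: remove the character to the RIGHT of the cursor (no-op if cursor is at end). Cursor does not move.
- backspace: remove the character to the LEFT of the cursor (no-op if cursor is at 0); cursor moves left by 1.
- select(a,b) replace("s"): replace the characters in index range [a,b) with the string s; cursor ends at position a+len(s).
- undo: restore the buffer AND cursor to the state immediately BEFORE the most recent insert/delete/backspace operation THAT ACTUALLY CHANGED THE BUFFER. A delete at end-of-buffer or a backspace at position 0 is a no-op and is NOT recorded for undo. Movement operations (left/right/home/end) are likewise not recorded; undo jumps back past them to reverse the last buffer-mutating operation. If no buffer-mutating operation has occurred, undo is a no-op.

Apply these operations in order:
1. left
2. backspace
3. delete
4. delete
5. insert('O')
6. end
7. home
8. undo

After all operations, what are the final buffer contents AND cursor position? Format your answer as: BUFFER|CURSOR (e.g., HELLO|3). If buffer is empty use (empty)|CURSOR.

After op 1 (left): buf='IMAB' cursor=0
After op 2 (backspace): buf='IMAB' cursor=0
After op 3 (delete): buf='MAB' cursor=0
After op 4 (delete): buf='AB' cursor=0
After op 5 (insert('O')): buf='OAB' cursor=1
After op 6 (end): buf='OAB' cursor=3
After op 7 (home): buf='OAB' cursor=0
After op 8 (undo): buf='AB' cursor=0

Answer: AB|0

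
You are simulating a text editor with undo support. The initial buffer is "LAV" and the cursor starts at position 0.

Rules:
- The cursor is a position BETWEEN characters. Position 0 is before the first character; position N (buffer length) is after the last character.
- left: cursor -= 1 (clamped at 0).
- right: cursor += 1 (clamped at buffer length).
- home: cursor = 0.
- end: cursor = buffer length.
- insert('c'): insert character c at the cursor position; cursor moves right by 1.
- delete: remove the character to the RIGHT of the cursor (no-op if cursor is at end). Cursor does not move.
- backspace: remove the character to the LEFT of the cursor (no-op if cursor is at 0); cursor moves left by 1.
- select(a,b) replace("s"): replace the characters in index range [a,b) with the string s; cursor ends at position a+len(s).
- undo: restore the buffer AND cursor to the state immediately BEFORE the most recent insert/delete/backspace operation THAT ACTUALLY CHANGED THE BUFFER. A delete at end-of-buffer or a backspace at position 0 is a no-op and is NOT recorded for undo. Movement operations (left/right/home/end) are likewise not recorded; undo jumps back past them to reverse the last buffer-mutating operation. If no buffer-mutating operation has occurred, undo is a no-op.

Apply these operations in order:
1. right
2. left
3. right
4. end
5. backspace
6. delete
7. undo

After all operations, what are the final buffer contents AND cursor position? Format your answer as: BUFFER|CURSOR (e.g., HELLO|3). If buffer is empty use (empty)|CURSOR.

After op 1 (right): buf='LAV' cursor=1
After op 2 (left): buf='LAV' cursor=0
After op 3 (right): buf='LAV' cursor=1
After op 4 (end): buf='LAV' cursor=3
After op 5 (backspace): buf='LA' cursor=2
After op 6 (delete): buf='LA' cursor=2
After op 7 (undo): buf='LAV' cursor=3

Answer: LAV|3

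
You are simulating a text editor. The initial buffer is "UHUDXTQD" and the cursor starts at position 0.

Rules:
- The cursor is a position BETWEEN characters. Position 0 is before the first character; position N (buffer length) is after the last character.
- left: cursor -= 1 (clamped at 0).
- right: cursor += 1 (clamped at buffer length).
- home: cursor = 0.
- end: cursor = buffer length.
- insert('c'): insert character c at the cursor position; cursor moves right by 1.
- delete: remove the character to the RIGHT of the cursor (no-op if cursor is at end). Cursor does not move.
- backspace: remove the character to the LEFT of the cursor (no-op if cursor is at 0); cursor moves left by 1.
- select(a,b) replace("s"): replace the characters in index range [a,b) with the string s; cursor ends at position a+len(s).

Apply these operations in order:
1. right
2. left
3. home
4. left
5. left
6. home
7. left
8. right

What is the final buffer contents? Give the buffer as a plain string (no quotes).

Answer: UHUDXTQD

Derivation:
After op 1 (right): buf='UHUDXTQD' cursor=1
After op 2 (left): buf='UHUDXTQD' cursor=0
After op 3 (home): buf='UHUDXTQD' cursor=0
After op 4 (left): buf='UHUDXTQD' cursor=0
After op 5 (left): buf='UHUDXTQD' cursor=0
After op 6 (home): buf='UHUDXTQD' cursor=0
After op 7 (left): buf='UHUDXTQD' cursor=0
After op 8 (right): buf='UHUDXTQD' cursor=1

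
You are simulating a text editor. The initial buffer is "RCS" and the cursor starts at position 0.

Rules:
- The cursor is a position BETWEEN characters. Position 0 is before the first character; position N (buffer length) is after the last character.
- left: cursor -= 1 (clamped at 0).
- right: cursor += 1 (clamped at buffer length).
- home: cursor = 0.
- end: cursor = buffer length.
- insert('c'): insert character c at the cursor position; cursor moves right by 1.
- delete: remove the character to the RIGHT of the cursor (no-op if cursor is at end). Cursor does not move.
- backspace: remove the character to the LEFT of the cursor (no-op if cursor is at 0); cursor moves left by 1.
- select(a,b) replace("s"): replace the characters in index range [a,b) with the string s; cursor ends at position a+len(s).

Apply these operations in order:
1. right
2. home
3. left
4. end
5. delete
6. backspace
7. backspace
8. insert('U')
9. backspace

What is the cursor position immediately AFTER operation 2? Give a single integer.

Answer: 0

Derivation:
After op 1 (right): buf='RCS' cursor=1
After op 2 (home): buf='RCS' cursor=0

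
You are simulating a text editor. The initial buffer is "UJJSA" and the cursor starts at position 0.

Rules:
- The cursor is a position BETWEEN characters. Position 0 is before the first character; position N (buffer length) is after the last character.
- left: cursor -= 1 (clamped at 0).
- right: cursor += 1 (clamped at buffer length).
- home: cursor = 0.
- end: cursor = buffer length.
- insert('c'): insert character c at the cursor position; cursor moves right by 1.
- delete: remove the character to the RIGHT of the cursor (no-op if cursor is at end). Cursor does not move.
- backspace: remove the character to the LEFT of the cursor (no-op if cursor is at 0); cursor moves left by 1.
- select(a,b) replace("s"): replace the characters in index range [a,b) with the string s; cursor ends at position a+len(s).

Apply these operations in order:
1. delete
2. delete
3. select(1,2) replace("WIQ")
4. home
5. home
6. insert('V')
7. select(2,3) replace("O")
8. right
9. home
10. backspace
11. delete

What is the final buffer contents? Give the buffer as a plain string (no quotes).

Answer: JOIQA

Derivation:
After op 1 (delete): buf='JJSA' cursor=0
After op 2 (delete): buf='JSA' cursor=0
After op 3 (select(1,2) replace("WIQ")): buf='JWIQA' cursor=4
After op 4 (home): buf='JWIQA' cursor=0
After op 5 (home): buf='JWIQA' cursor=0
After op 6 (insert('V')): buf='VJWIQA' cursor=1
After op 7 (select(2,3) replace("O")): buf='VJOIQA' cursor=3
After op 8 (right): buf='VJOIQA' cursor=4
After op 9 (home): buf='VJOIQA' cursor=0
After op 10 (backspace): buf='VJOIQA' cursor=0
After op 11 (delete): buf='JOIQA' cursor=0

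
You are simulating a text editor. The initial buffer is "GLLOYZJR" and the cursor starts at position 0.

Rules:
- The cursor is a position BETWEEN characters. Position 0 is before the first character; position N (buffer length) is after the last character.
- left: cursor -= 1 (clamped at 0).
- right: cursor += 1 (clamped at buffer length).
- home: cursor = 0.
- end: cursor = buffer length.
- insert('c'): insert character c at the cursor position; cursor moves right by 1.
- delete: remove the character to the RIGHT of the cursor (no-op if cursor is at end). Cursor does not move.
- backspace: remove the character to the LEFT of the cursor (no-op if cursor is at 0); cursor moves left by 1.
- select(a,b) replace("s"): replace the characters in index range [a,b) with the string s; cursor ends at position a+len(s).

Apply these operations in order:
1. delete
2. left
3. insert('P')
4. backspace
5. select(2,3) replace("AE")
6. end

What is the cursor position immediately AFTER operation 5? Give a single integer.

After op 1 (delete): buf='LLOYZJR' cursor=0
After op 2 (left): buf='LLOYZJR' cursor=0
After op 3 (insert('P')): buf='PLLOYZJR' cursor=1
After op 4 (backspace): buf='LLOYZJR' cursor=0
After op 5 (select(2,3) replace("AE")): buf='LLAEYZJR' cursor=4

Answer: 4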